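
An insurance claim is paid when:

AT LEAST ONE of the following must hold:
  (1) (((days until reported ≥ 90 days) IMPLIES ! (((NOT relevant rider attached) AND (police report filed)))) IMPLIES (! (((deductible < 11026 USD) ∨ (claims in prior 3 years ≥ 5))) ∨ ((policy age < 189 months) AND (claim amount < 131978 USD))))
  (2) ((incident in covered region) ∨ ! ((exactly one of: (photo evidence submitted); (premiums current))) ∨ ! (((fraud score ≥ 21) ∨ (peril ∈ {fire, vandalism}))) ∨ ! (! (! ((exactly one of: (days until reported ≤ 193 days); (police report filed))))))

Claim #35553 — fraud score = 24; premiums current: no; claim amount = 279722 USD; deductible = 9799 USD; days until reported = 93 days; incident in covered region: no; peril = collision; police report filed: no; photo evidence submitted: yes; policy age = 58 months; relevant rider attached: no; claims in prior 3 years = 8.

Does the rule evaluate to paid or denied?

Denied

Atomic conditions:
  days until reported ≥ 90 days: 93 ≥ 90 is true
  NOT relevant rider attached: no → true
  police report filed: no → false
  deductible < 11026 USD: 9799 < 11026 is true
  claims in prior 3 years ≥ 5: 8 ≥ 5 is true
  policy age < 189 months: 58 < 189 is true
  claim amount < 131978 USD: 279722 < 131978 is false
  incident in covered region: no → false
  photo evidence submitted: yes → true
  premiums current: no → false
  fraud score ≥ 21: 24 ≥ 21 is true
  peril ∈ {fire, vandalism}: collision is not in the set → false
  days until reported ≤ 193 days: 93 ≤ 193 is true
Combine:
[1.1.2.1] true AND false = false
[1.1.2] NOT false = true
[1.1] true → true = true
[1.2.1.1] true OR true = true
[1.2.1] NOT true = false
[1.2.2] true AND false = false
[1.2] false OR false = false
[1] true → false = false
[2.2.1] exactly-one(true, false) = true
[2.2] NOT true = false
[2.3.1] true OR false = true
[2.3] NOT true = false
[2.4.1.1.1] exactly-one(true, false) = true
[2.4.1.1] NOT true = false
[2.4.1] NOT false = true
[2.4] NOT true = false
[2] false OR false OR false OR false = false
[root] false OR false = false
Overall: false → denied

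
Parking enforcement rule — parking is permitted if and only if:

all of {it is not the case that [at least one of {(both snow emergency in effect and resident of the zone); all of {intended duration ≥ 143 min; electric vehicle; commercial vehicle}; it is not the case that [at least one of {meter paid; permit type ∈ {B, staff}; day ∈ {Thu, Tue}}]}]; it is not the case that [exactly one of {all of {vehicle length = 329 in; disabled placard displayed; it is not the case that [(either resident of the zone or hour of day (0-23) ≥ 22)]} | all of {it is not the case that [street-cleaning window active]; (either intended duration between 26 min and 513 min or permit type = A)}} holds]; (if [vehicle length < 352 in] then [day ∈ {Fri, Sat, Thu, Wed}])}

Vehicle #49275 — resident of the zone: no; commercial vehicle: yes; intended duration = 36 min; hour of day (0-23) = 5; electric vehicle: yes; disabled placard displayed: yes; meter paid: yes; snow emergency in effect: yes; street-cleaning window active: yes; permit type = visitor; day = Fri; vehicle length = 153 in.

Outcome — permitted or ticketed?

Permitted

Atomic conditions:
  snow emergency in effect: yes → true
  resident of the zone: no → false
  intended duration ≥ 143 min: 36 ≥ 143 is false
  electric vehicle: yes → true
  commercial vehicle: yes → true
  meter paid: yes → true
  permit type ∈ {B, staff}: visitor is not in the set → false
  day ∈ {Thu, Tue}: Fri is not in the set → false
  vehicle length = 329 in: 153 == 329 is false
  disabled placard displayed: yes → true
  hour of day (0-23) ≥ 22: 5 ≥ 22 is false
  street-cleaning window active: yes → true
  intended duration between 26 min and 513 min: 36 in [26, 513] is true
  permit type = A: visitor == A is false
  vehicle length < 352 in: 153 < 352 is true
  day ∈ {Fri, Sat, Thu, Wed}: Fri is in the set → true
Combine:
[1.1.1] true AND false = false
[1.1.2] false AND true AND true = false
[1.1.3.1] true OR false OR false = true
[1.1.3] NOT true = false
[1.1] false OR false OR false = false
[1] NOT false = true
[2.1.1.3.1] false OR false = false
[2.1.1.3] NOT false = true
[2.1.1] false AND true AND true = false
[2.1.2.1] NOT true = false
[2.1.2.2] true OR false = true
[2.1.2] false AND true = false
[2.1] exactly-one(false, false) = false
[2] NOT false = true
[3] true → true = true
[root] true AND true AND true = true
Overall: true → permitted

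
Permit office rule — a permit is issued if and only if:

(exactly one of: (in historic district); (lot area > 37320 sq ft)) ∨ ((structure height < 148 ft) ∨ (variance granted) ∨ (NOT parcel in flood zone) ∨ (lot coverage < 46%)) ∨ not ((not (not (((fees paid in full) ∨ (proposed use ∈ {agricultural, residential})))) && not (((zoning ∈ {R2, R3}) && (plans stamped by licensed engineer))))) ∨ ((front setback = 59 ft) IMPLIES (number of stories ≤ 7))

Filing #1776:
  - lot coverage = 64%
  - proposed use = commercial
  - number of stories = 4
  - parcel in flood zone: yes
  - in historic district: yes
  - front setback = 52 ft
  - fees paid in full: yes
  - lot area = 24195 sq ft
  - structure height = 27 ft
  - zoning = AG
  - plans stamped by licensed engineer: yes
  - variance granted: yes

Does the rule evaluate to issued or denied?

Atomic conditions:
  in historic district: yes → true
  lot area > 37320 sq ft: 24195 > 37320 is false
  structure height < 148 ft: 27 < 148 is true
  variance granted: yes → true
  NOT parcel in flood zone: yes → false
  lot coverage < 46%: 64 < 46 is false
  fees paid in full: yes → true
  proposed use ∈ {agricultural, residential}: commercial is not in the set → false
  zoning ∈ {R2, R3}: AG is not in the set → false
  plans stamped by licensed engineer: yes → true
  front setback = 59 ft: 52 == 59 is false
  number of stories ≤ 7: 4 ≤ 7 is true
Combine:
[1] exactly-one(true, false) = true
[2] true OR true OR false OR false = true
[3.1.1.1.1] true OR false = true
[3.1.1.1] NOT true = false
[3.1.1] NOT false = true
[3.1.2.1] false AND true = false
[3.1.2] NOT false = true
[3.1] true AND true = true
[3] NOT true = false
[4] false → true (antecedent false ⇒ implication holds) = true
[root] true OR true OR false OR true = true
Overall: true → issued

Issued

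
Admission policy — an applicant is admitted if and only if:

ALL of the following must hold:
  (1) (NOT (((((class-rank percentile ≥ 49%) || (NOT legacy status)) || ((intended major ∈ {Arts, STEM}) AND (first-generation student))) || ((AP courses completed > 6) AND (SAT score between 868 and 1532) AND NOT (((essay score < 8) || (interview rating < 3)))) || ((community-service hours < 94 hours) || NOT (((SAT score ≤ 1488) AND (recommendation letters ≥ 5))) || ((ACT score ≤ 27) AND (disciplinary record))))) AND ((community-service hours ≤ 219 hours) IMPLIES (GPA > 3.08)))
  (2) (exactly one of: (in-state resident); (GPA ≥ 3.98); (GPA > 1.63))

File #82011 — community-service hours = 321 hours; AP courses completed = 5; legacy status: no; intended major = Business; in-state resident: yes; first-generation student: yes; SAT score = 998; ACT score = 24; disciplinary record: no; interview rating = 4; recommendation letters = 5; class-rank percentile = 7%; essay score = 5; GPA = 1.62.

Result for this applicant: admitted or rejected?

Rejected

Atomic conditions:
  class-rank percentile ≥ 49%: 7 ≥ 49 is false
  NOT legacy status: no → true
  intended major ∈ {Arts, STEM}: Business is not in the set → false
  first-generation student: yes → true
  AP courses completed > 6: 5 > 6 is false
  SAT score between 868 and 1532: 998 in [868, 1532] is true
  essay score < 8: 5 < 8 is true
  interview rating < 3: 4 < 3 is false
  community-service hours < 94 hours: 321 < 94 is false
  SAT score ≤ 1488: 998 ≤ 1488 is true
  recommendation letters ≥ 5: 5 ≥ 5 is true
  ACT score ≤ 27: 24 ≤ 27 is true
  disciplinary record: no → false
  community-service hours ≤ 219 hours: 321 ≤ 219 is false
  GPA > 3.08: 1.62 > 3.08 is false
  in-state resident: yes → true
  GPA ≥ 3.98: 1.62 ≥ 3.98 is false
  GPA > 1.63: 1.62 > 1.63 is false
Combine:
[1.1.1.1.1] false OR true = true
[1.1.1.1.2] false AND true = false
[1.1.1.1] true OR false = true
[1.1.1.2.3.1] true OR false = true
[1.1.1.2.3] NOT true = false
[1.1.1.2] false AND true AND false = false
[1.1.1.3.2.1] true AND true = true
[1.1.1.3.2] NOT true = false
[1.1.1.3.3] true AND false = false
[1.1.1.3] false OR false OR false = false
[1.1.1] true OR false OR false = true
[1.1] NOT true = false
[1.2] false → false (antecedent false ⇒ implication holds) = true
[1] false AND true = false
[2] exactly-one(true, false, false) = true
[root] false AND true = false
Overall: false → rejected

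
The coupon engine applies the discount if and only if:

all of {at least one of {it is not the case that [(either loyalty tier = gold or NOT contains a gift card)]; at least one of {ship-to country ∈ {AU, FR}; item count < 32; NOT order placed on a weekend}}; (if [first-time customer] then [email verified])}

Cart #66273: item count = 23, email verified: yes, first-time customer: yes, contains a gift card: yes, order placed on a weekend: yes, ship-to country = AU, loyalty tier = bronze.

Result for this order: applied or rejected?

Atomic conditions:
  loyalty tier = gold: bronze == gold is false
  NOT contains a gift card: yes → false
  ship-to country ∈ {AU, FR}: AU is in the set → true
  item count < 32: 23 < 32 is true
  NOT order placed on a weekend: yes → false
  first-time customer: yes → true
  email verified: yes → true
Combine:
[1.1.1] false OR false = false
[1.1] NOT false = true
[1.2] true OR true OR false = true
[1] true OR true = true
[2] true → true = true
[root] true AND true = true
Overall: true → applied

Applied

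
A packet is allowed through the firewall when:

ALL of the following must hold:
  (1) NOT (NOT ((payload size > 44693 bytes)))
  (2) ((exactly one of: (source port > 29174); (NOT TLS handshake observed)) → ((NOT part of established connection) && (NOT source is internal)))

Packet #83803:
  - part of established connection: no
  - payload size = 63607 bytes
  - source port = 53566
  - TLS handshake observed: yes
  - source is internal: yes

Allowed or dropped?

Atomic conditions:
  payload size > 44693 bytes: 63607 > 44693 is true
  source port > 29174: 53566 > 29174 is true
  NOT TLS handshake observed: yes → false
  NOT part of established connection: no → true
  NOT source is internal: yes → false
Combine:
[1.1] NOT true = false
[1] NOT false = true
[2.1] exactly-one(true, false) = true
[2.2] true AND false = false
[2] true → false = false
[root] true AND false = false
Overall: false → dropped

Dropped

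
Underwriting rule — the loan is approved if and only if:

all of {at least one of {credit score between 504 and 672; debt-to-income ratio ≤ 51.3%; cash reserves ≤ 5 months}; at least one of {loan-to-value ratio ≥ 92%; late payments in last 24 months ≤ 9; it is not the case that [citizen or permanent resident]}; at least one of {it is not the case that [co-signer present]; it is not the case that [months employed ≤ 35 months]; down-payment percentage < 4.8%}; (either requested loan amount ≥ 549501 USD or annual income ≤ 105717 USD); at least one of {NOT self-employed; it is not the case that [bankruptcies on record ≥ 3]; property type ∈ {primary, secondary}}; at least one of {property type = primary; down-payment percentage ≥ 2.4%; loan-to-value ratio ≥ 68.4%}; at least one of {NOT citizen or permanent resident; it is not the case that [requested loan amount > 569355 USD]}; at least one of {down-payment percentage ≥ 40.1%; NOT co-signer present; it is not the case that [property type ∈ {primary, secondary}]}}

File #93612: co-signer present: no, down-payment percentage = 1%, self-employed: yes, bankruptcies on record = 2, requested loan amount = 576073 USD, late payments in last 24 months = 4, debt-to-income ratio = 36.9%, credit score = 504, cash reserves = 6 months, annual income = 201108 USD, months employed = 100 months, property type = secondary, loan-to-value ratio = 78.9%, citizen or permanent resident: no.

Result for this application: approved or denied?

Atomic conditions:
  credit score between 504 and 672: 504 in [504, 672] is true
  debt-to-income ratio ≤ 51.3%: 36.9 ≤ 51.3 is true
  cash reserves ≤ 5 months: 6 ≤ 5 is false
  loan-to-value ratio ≥ 92%: 78.9 ≥ 92 is false
  late payments in last 24 months ≤ 9: 4 ≤ 9 is true
  citizen or permanent resident: no → false
  co-signer present: no → false
  months employed ≤ 35 months: 100 ≤ 35 is false
  down-payment percentage < 4.8%: 1 < 4.8 is true
  requested loan amount ≥ 549501 USD: 576073 ≥ 549501 is true
  annual income ≤ 105717 USD: 201108 ≤ 105717 is false
  NOT self-employed: yes → false
  bankruptcies on record ≥ 3: 2 ≥ 3 is false
  property type ∈ {primary, secondary}: secondary is in the set → true
  property type = primary: secondary == primary is false
  down-payment percentage ≥ 2.4%: 1 ≥ 2.4 is false
  loan-to-value ratio ≥ 68.4%: 78.9 ≥ 68.4 is true
  NOT citizen or permanent resident: no → true
  requested loan amount > 569355 USD: 576073 > 569355 is true
  down-payment percentage ≥ 40.1%: 1 ≥ 40.1 is false
  NOT co-signer present: no → true
Combine:
[1] true OR true OR false = true
[2.3] NOT false = true
[2] false OR true OR true = true
[3.1] NOT false = true
[3.2] NOT false = true
[3] true OR true OR true = true
[4] true OR false = true
[5.2] NOT false = true
[5] false OR true OR true = true
[6] false OR false OR true = true
[7.2] NOT true = false
[7] true OR false = true
[8.3] NOT true = false
[8] false OR true OR false = true
[root] true AND true AND true AND true AND true AND true AND true AND true = true
Overall: true → approved

Approved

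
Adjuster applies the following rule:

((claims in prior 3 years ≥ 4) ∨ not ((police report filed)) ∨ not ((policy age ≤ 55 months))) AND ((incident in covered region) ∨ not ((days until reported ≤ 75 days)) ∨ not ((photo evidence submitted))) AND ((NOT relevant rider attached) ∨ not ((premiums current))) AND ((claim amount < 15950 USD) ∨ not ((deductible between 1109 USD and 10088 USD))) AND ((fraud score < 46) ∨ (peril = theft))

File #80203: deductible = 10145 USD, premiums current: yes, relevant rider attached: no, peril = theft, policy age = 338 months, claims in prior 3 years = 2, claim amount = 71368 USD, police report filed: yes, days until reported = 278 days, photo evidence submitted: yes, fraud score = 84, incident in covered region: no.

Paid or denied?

Atomic conditions:
  claims in prior 3 years ≥ 4: 2 ≥ 4 is false
  police report filed: yes → true
  policy age ≤ 55 months: 338 ≤ 55 is false
  incident in covered region: no → false
  days until reported ≤ 75 days: 278 ≤ 75 is false
  photo evidence submitted: yes → true
  NOT relevant rider attached: no → true
  premiums current: yes → true
  claim amount < 15950 USD: 71368 < 15950 is false
  deductible between 1109 USD and 10088 USD: 10145 in [1109, 10088] is false
  fraud score < 46: 84 < 46 is false
  peril = theft: theft == theft is true
Combine:
[1.2] NOT true = false
[1.3] NOT false = true
[1] false OR false OR true = true
[2.2] NOT false = true
[2.3] NOT true = false
[2] false OR true OR false = true
[3.2] NOT true = false
[3] true OR false = true
[4.2] NOT false = true
[4] false OR true = true
[5] false OR true = true
[root] true AND true AND true AND true AND true = true
Overall: true → paid

Paid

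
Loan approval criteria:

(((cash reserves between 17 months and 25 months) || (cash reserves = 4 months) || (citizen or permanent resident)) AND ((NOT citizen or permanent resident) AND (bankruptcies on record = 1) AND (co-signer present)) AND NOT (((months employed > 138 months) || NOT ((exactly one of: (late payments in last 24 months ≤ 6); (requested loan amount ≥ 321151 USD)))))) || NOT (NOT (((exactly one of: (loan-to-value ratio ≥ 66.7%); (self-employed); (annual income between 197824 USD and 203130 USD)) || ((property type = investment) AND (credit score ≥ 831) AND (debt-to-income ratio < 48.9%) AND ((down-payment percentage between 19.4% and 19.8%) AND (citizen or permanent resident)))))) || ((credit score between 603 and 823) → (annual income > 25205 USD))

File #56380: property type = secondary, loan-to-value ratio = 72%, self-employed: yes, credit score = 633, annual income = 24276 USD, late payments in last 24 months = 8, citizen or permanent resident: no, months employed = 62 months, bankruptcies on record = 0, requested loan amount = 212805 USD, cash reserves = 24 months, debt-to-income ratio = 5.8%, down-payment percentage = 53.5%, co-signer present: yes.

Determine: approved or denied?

Denied

Atomic conditions:
  cash reserves between 17 months and 25 months: 24 in [17, 25] is true
  cash reserves = 4 months: 24 == 4 is false
  citizen or permanent resident: no → false
  NOT citizen or permanent resident: no → true
  bankruptcies on record = 1: 0 == 1 is false
  co-signer present: yes → true
  months employed > 138 months: 62 > 138 is false
  late payments in last 24 months ≤ 6: 8 ≤ 6 is false
  requested loan amount ≥ 321151 USD: 212805 ≥ 321151 is false
  loan-to-value ratio ≥ 66.7%: 72 ≥ 66.7 is true
  self-employed: yes → true
  annual income between 197824 USD and 203130 USD: 24276 in [197824, 203130] is false
  property type = investment: secondary == investment is false
  credit score ≥ 831: 633 ≥ 831 is false
  debt-to-income ratio < 48.9%: 5.8 < 48.9 is true
  down-payment percentage between 19.4% and 19.8%: 53.5 in [19.4, 19.8] is false
  credit score between 603 and 823: 633 in [603, 823] is true
  annual income > 25205 USD: 24276 > 25205 is false
Combine:
[1.1] true OR false OR false = true
[1.2] true AND false AND true = false
[1.3.1.2.1] exactly-one(false, false) = false
[1.3.1.2] NOT false = true
[1.3.1] false OR true = true
[1.3] NOT true = false
[1] true AND false AND false = false
[2.1.1.1] exactly-one(true, true, false) = false
[2.1.1.2.4] false AND false = false
[2.1.1.2] false AND false AND true AND false = false
[2.1.1] false OR false = false
[2.1] NOT false = true
[2] NOT true = false
[3] true → false = false
[root] false OR false OR false = false
Overall: false → denied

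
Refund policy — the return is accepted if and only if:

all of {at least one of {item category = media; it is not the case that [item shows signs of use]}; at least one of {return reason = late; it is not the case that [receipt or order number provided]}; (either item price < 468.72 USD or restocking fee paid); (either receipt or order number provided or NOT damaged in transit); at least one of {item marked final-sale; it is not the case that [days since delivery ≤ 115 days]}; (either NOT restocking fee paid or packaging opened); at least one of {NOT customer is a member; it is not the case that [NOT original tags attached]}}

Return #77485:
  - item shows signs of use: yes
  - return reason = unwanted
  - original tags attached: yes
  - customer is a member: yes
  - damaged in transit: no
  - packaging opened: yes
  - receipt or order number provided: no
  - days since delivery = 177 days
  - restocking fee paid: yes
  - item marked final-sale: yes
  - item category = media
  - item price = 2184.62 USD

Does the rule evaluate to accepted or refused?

Atomic conditions:
  item category = media: media == media is true
  item shows signs of use: yes → true
  return reason = late: unwanted == late is false
  receipt or order number provided: no → false
  item price < 468.72 USD: 2184.62 < 468.72 is false
  restocking fee paid: yes → true
  NOT damaged in transit: no → true
  item marked final-sale: yes → true
  days since delivery ≤ 115 days: 177 ≤ 115 is false
  NOT restocking fee paid: yes → false
  packaging opened: yes → true
  NOT customer is a member: yes → false
  NOT original tags attached: yes → false
Combine:
[1.2] NOT true = false
[1] true OR false = true
[2.2] NOT false = true
[2] false OR true = true
[3] false OR true = true
[4] false OR true = true
[5.2] NOT false = true
[5] true OR true = true
[6] false OR true = true
[7.2] NOT false = true
[7] false OR true = true
[root] true AND true AND true AND true AND true AND true AND true = true
Overall: true → accepted

Accepted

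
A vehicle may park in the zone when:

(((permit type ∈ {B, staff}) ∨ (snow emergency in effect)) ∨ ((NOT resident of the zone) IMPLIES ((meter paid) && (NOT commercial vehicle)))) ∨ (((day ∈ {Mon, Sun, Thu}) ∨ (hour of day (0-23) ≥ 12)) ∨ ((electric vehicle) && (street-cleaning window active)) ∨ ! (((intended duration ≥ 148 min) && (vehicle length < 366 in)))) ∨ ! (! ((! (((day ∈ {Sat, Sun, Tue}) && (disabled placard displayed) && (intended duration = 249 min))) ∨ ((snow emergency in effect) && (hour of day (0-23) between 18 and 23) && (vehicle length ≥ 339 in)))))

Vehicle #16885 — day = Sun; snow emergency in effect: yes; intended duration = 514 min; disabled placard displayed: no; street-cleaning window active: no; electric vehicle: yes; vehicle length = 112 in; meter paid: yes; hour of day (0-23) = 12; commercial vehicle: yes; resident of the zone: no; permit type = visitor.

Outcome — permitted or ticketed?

Permitted

Atomic conditions:
  permit type ∈ {B, staff}: visitor is not in the set → false
  snow emergency in effect: yes → true
  NOT resident of the zone: no → true
  meter paid: yes → true
  NOT commercial vehicle: yes → false
  day ∈ {Mon, Sun, Thu}: Sun is in the set → true
  hour of day (0-23) ≥ 12: 12 ≥ 12 is true
  electric vehicle: yes → true
  street-cleaning window active: no → false
  intended duration ≥ 148 min: 514 ≥ 148 is true
  vehicle length < 366 in: 112 < 366 is true
  day ∈ {Sat, Sun, Tue}: Sun is in the set → true
  disabled placard displayed: no → false
  intended duration = 249 min: 514 == 249 is false
  hour of day (0-23) between 18 and 23: 12 in [18, 23] is false
  vehicle length ≥ 339 in: 112 ≥ 339 is false
Combine:
[1.1] false OR true = true
[1.2.2] true AND false = false
[1.2] true → false = false
[1] true OR false = true
[2.1] true OR true = true
[2.2] true AND false = false
[2.3.1] true AND true = true
[2.3] NOT true = false
[2] true OR false OR false = true
[3.1.1.1.1] true AND false AND false = false
[3.1.1.1] NOT false = true
[3.1.1.2] true AND false AND false = false
[3.1.1] true OR false = true
[3.1] NOT true = false
[3] NOT false = true
[root] true OR true OR true = true
Overall: true → permitted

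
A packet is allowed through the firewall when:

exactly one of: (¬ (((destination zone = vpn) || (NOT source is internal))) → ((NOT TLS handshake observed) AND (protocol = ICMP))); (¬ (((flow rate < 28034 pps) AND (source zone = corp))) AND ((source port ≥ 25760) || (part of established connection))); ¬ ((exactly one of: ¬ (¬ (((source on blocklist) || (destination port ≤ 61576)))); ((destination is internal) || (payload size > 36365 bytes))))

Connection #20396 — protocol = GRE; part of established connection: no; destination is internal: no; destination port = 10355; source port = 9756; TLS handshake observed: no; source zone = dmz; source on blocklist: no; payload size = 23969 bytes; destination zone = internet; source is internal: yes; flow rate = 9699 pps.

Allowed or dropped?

Atomic conditions:
  destination zone = vpn: internet == vpn is false
  NOT source is internal: yes → false
  NOT TLS handshake observed: no → true
  protocol = ICMP: GRE == ICMP is false
  flow rate < 28034 pps: 9699 < 28034 is true
  source zone = corp: dmz == corp is false
  source port ≥ 25760: 9756 ≥ 25760 is false
  part of established connection: no → false
  source on blocklist: no → false
  destination port ≤ 61576: 10355 ≤ 61576 is true
  destination is internal: no → false
  payload size > 36365 bytes: 23969 > 36365 is false
Combine:
[1.1.1] false OR false = false
[1.1] NOT false = true
[1.2] true AND false = false
[1] true → false = false
[2.1.1] true AND false = false
[2.1] NOT false = true
[2.2] false OR false = false
[2] true AND false = false
[3.1.1.1.1] false OR true = true
[3.1.1.1] NOT true = false
[3.1.1] NOT false = true
[3.1.2] false OR false = false
[3.1] exactly-one(true, false) = true
[3] NOT true = false
[root] exactly-one(false, false, false) = false
Overall: false → dropped

Dropped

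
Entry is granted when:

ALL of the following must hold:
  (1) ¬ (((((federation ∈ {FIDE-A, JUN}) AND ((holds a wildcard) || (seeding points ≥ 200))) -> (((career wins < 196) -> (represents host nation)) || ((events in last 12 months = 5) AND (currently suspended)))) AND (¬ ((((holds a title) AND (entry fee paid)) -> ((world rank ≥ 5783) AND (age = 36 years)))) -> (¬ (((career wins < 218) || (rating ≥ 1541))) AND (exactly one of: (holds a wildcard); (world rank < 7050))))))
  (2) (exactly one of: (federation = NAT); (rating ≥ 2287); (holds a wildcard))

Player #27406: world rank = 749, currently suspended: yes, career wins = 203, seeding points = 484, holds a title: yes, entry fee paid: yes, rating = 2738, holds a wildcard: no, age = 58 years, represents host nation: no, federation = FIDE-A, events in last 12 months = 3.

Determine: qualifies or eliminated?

Atomic conditions:
  federation ∈ {FIDE-A, JUN}: FIDE-A is in the set → true
  holds a wildcard: no → false
  seeding points ≥ 200: 484 ≥ 200 is true
  career wins < 196: 203 < 196 is false
  represents host nation: no → false
  events in last 12 months = 5: 3 == 5 is false
  currently suspended: yes → true
  holds a title: yes → true
  entry fee paid: yes → true
  world rank ≥ 5783: 749 ≥ 5783 is false
  age = 36 years: 58 == 36 is false
  career wins < 218: 203 < 218 is true
  rating ≥ 1541: 2738 ≥ 1541 is true
  world rank < 7050: 749 < 7050 is true
  federation = NAT: FIDE-A == NAT is false
  rating ≥ 2287: 2738 ≥ 2287 is true
Combine:
[1.1.1.1.2] false OR true = true
[1.1.1.1] true AND true = true
[1.1.1.2.1] false → false (antecedent false ⇒ implication holds) = true
[1.1.1.2.2] false AND true = false
[1.1.1.2] true OR false = true
[1.1.1] true → true = true
[1.1.2.1.1.1] true AND true = true
[1.1.2.1.1.2] false AND false = false
[1.1.2.1.1] true → false = false
[1.1.2.1] NOT false = true
[1.1.2.2.1.1] true OR true = true
[1.1.2.2.1] NOT true = false
[1.1.2.2.2] exactly-one(false, true) = true
[1.1.2.2] false AND true = false
[1.1.2] true → false = false
[1.1] true AND false = false
[1] NOT false = true
[2] exactly-one(false, true, false) = true
[root] true AND true = true
Overall: true → qualifies

Qualifies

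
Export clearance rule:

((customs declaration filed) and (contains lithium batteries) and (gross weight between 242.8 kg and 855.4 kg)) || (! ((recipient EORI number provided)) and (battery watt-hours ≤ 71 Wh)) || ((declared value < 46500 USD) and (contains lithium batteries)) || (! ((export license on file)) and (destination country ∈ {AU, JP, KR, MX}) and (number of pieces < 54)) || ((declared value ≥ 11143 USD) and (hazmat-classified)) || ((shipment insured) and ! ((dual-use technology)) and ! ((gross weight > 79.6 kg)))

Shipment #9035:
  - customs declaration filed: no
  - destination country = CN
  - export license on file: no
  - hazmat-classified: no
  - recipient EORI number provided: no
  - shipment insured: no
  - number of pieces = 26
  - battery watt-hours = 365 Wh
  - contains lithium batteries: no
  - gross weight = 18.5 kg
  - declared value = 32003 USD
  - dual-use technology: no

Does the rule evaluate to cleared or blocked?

Blocked

Atomic conditions:
  customs declaration filed: no → false
  contains lithium batteries: no → false
  gross weight between 242.8 kg and 855.4 kg: 18.5 in [242.8, 855.4] is false
  recipient EORI number provided: no → false
  battery watt-hours ≤ 71 Wh: 365 ≤ 71 is false
  declared value < 46500 USD: 32003 < 46500 is true
  export license on file: no → false
  destination country ∈ {AU, JP, KR, MX}: CN is not in the set → false
  number of pieces < 54: 26 < 54 is true
  declared value ≥ 11143 USD: 32003 ≥ 11143 is true
  hazmat-classified: no → false
  shipment insured: no → false
  dual-use technology: no → false
  gross weight > 79.6 kg: 18.5 > 79.6 is false
Combine:
[1] false AND false AND false = false
[2.1] NOT false = true
[2] true AND false = false
[3] true AND false = false
[4.1] NOT false = true
[4] true AND false AND true = false
[5] true AND false = false
[6.2] NOT false = true
[6.3] NOT false = true
[6] false AND true AND true = false
[root] false OR false OR false OR false OR false OR false = false
Overall: false → blocked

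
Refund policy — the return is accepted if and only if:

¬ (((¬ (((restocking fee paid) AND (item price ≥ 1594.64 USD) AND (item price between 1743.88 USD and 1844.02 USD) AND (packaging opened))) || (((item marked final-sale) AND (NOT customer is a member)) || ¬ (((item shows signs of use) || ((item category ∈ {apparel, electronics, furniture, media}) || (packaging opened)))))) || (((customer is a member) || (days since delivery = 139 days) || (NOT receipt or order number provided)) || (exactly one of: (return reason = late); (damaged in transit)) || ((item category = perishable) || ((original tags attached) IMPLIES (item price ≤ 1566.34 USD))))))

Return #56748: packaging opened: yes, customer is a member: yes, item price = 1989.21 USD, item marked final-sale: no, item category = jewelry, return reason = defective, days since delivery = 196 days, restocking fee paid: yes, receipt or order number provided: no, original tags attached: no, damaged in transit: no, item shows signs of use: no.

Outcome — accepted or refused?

Refused

Atomic conditions:
  restocking fee paid: yes → true
  item price ≥ 1594.64 USD: 1989.21 ≥ 1594.64 is true
  item price between 1743.88 USD and 1844.02 USD: 1989.21 in [1743.88, 1844.02] is false
  packaging opened: yes → true
  item marked final-sale: no → false
  NOT customer is a member: yes → false
  item shows signs of use: no → false
  item category ∈ {apparel, electronics, furniture, media}: jewelry is not in the set → false
  customer is a member: yes → true
  days since delivery = 139 days: 196 == 139 is false
  NOT receipt or order number provided: no → true
  return reason = late: defective == late is false
  damaged in transit: no → false
  item category = perishable: jewelry == perishable is false
  original tags attached: no → false
  item price ≤ 1566.34 USD: 1989.21 ≤ 1566.34 is false
Combine:
[1.1.1.1] true AND true AND false AND true = false
[1.1.1] NOT false = true
[1.1.2.1] false AND false = false
[1.1.2.2.1.2] false OR true = true
[1.1.2.2.1] false OR true = true
[1.1.2.2] NOT true = false
[1.1.2] false OR false = false
[1.1] true OR false = true
[1.2.1] true OR false OR true = true
[1.2.2] exactly-one(false, false) = false
[1.2.3.2] false → false (antecedent false ⇒ implication holds) = true
[1.2.3] false OR true = true
[1.2] true OR false OR true = true
[1] true OR true = true
[root] NOT true = false
Overall: false → refused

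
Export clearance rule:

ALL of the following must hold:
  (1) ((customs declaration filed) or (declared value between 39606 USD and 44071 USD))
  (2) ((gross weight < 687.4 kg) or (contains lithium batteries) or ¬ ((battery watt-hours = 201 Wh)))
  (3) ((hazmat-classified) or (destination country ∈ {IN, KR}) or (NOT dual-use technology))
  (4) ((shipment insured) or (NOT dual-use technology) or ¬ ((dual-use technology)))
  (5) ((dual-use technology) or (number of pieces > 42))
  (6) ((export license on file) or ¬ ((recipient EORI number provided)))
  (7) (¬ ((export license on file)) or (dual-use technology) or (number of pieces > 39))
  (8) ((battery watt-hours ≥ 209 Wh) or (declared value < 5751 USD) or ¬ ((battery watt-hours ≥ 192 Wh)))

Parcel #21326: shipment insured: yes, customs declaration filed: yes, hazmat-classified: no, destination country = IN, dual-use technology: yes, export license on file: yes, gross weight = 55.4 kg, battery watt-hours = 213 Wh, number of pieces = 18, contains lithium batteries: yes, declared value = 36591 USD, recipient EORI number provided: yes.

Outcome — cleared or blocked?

Cleared

Atomic conditions:
  customs declaration filed: yes → true
  declared value between 39606 USD and 44071 USD: 36591 in [39606, 44071] is false
  gross weight < 687.4 kg: 55.4 < 687.4 is true
  contains lithium batteries: yes → true
  battery watt-hours = 201 Wh: 213 == 201 is false
  hazmat-classified: no → false
  destination country ∈ {IN, KR}: IN is in the set → true
  NOT dual-use technology: yes → false
  shipment insured: yes → true
  dual-use technology: yes → true
  number of pieces > 42: 18 > 42 is false
  export license on file: yes → true
  recipient EORI number provided: yes → true
  number of pieces > 39: 18 > 39 is false
  battery watt-hours ≥ 209 Wh: 213 ≥ 209 is true
  declared value < 5751 USD: 36591 < 5751 is false
  battery watt-hours ≥ 192 Wh: 213 ≥ 192 is true
Combine:
[1] true OR false = true
[2.3] NOT false = true
[2] true OR true OR true = true
[3] false OR true OR false = true
[4.3] NOT true = false
[4] true OR false OR false = true
[5] true OR false = true
[6.2] NOT true = false
[6] true OR false = true
[7.1] NOT true = false
[7] false OR true OR false = true
[8.3] NOT true = false
[8] true OR false OR false = true
[root] true AND true AND true AND true AND true AND true AND true AND true = true
Overall: true → cleared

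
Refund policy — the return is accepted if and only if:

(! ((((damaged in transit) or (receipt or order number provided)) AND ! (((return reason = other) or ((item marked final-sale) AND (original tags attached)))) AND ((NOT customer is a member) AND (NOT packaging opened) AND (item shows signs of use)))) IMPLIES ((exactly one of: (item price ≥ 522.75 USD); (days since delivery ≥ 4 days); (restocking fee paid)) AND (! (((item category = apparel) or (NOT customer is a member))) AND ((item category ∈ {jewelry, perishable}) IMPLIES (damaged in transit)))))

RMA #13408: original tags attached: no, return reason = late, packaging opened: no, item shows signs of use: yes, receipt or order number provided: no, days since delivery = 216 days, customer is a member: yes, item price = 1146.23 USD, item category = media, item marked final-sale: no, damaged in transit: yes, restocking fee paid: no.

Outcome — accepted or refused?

Refused

Atomic conditions:
  damaged in transit: yes → true
  receipt or order number provided: no → false
  return reason = other: late == other is false
  item marked final-sale: no → false
  original tags attached: no → false
  NOT customer is a member: yes → false
  NOT packaging opened: no → true
  item shows signs of use: yes → true
  item price ≥ 522.75 USD: 1146.23 ≥ 522.75 is true
  days since delivery ≥ 4 days: 216 ≥ 4 is true
  restocking fee paid: no → false
  item category = apparel: media == apparel is false
  item category ∈ {jewelry, perishable}: media is not in the set → false
Combine:
[1.1.1] true OR false = true
[1.1.2.1.2] false AND false = false
[1.1.2.1] false OR false = false
[1.1.2] NOT false = true
[1.1.3] false AND true AND true = false
[1.1] true AND true AND false = false
[1] NOT false = true
[2.1] exactly-one(true, true, false) = false
[2.2.1.1] false OR false = false
[2.2.1] NOT false = true
[2.2.2] false → true (antecedent false ⇒ implication holds) = true
[2.2] true AND true = true
[2] false AND true = false
[root] true → false = false
Overall: false → refused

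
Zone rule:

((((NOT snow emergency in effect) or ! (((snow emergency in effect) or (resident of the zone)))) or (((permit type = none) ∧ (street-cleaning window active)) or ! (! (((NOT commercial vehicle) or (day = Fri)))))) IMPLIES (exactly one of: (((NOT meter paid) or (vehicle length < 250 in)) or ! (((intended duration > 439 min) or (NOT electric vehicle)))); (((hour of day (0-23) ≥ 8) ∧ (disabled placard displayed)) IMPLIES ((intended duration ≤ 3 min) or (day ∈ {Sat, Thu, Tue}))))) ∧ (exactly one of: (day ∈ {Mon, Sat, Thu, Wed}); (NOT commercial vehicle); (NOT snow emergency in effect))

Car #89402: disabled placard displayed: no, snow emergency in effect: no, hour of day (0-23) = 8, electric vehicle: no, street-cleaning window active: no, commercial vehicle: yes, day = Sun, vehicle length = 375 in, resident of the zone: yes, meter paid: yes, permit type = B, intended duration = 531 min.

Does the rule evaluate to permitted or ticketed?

Atomic conditions:
  NOT snow emergency in effect: no → true
  snow emergency in effect: no → false
  resident of the zone: yes → true
  permit type = none: B == none is false
  street-cleaning window active: no → false
  NOT commercial vehicle: yes → false
  day = Fri: Sun == Fri is false
  NOT meter paid: yes → false
  vehicle length < 250 in: 375 < 250 is false
  intended duration > 439 min: 531 > 439 is true
  NOT electric vehicle: no → true
  hour of day (0-23) ≥ 8: 8 ≥ 8 is true
  disabled placard displayed: no → false
  intended duration ≤ 3 min: 531 ≤ 3 is false
  day ∈ {Sat, Thu, Tue}: Sun is not in the set → false
  day ∈ {Mon, Sat, Thu, Wed}: Sun is not in the set → false
Combine:
[1.1.1.2.1] false OR true = true
[1.1.1.2] NOT true = false
[1.1.1] true OR false = true
[1.1.2.1] false AND false = false
[1.1.2.2.1.1] false OR false = false
[1.1.2.2.1] NOT false = true
[1.1.2.2] NOT true = false
[1.1.2] false OR false = false
[1.1] true OR false = true
[1.2.1.1] false OR false = false
[1.2.1.2.1] true OR true = true
[1.2.1.2] NOT true = false
[1.2.1] false OR false = false
[1.2.2.1] true AND false = false
[1.2.2.2] false OR false = false
[1.2.2] false → false (antecedent false ⇒ implication holds) = true
[1.2] exactly-one(false, true) = true
[1] true → true = true
[2] exactly-one(false, false, true) = true
[root] true AND true = true
Overall: true → permitted

Permitted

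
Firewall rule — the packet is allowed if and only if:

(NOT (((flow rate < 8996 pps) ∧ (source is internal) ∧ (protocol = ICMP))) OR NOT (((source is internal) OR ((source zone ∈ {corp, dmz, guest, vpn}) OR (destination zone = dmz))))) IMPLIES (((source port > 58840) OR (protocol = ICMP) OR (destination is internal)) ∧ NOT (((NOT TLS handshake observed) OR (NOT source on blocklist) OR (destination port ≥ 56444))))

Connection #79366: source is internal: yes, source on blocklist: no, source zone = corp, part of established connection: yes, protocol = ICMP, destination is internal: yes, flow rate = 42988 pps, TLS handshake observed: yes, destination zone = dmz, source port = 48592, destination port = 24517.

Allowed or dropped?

Atomic conditions:
  flow rate < 8996 pps: 42988 < 8996 is false
  source is internal: yes → true
  protocol = ICMP: ICMP == ICMP is true
  source zone ∈ {corp, dmz, guest, vpn}: corp is in the set → true
  destination zone = dmz: dmz == dmz is true
  source port > 58840: 48592 > 58840 is false
  destination is internal: yes → true
  NOT TLS handshake observed: yes → false
  NOT source on blocklist: no → true
  destination port ≥ 56444: 24517 ≥ 56444 is false
Combine:
[1.1.1] false AND true AND true = false
[1.1] NOT false = true
[1.2.1.2] true OR true = true
[1.2.1] true OR true = true
[1.2] NOT true = false
[1] true OR false = true
[2.1] false OR true OR true = true
[2.2.1] false OR true OR false = true
[2.2] NOT true = false
[2] true AND false = false
[root] true → false = false
Overall: false → dropped

Dropped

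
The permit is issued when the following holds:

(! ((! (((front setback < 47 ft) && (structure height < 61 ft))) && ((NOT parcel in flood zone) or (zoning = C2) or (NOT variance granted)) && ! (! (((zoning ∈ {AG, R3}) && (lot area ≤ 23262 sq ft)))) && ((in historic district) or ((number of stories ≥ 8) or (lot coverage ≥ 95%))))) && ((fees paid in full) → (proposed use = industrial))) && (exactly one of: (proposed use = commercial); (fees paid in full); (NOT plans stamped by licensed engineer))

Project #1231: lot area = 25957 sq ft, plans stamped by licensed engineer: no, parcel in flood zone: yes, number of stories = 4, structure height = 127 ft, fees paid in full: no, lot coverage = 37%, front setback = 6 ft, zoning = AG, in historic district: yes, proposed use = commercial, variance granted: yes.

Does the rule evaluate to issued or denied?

Atomic conditions:
  front setback < 47 ft: 6 < 47 is true
  structure height < 61 ft: 127 < 61 is false
  NOT parcel in flood zone: yes → false
  zoning = C2: AG == C2 is false
  NOT variance granted: yes → false
  zoning ∈ {AG, R3}: AG is in the set → true
  lot area ≤ 23262 sq ft: 25957 ≤ 23262 is false
  in historic district: yes → true
  number of stories ≥ 8: 4 ≥ 8 is false
  lot coverage ≥ 95%: 37 ≥ 95 is false
  fees paid in full: no → false
  proposed use = industrial: commercial == industrial is false
  proposed use = commercial: commercial == commercial is true
  NOT plans stamped by licensed engineer: no → true
Combine:
[1.1.1.1.1] true AND false = false
[1.1.1.1] NOT false = true
[1.1.1.2] false OR false OR false = false
[1.1.1.3.1.1] true AND false = false
[1.1.1.3.1] NOT false = true
[1.1.1.3] NOT true = false
[1.1.1.4.2] false OR false = false
[1.1.1.4] true OR false = true
[1.1.1] true AND false AND false AND true = false
[1.1] NOT false = true
[1.2] false → false (antecedent false ⇒ implication holds) = true
[1] true AND true = true
[2] exactly-one(true, false, true) = false
[root] true AND false = false
Overall: false → denied

Denied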